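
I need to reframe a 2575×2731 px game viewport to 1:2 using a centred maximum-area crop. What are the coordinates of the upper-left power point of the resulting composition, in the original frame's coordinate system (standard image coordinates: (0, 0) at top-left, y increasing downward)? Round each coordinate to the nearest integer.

(1060, 910)

2575/2731 > 1/2, so the 1:2 crop keeps the full height 2731 and trims width to 2731 × 1/2 = 1365.50 px.
Left offset = (2575 − 1365.50)/2 = 604.75 px; top offset = 0.
Upper-left is one-third across and one-third down within the crop:
x = 604.75 + 1 × 1365.50/3 ≈ 1060; y = 0.00 + 1 × 2731.00/3 ≈ 910.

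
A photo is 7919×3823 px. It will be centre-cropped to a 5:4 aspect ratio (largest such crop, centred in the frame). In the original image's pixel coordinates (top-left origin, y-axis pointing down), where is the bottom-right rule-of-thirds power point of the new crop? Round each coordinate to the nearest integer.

7919/3823 > 5/4, so the 5:4 crop keeps the full height 3823 and trims width to 3823 × 5/4 = 4778.75 px.
Left offset = (7919 − 4778.75)/2 = 1570.12 px; top offset = 0.
Bottom-right is two-thirds across and two-thirds down within the crop:
x = 1570.12 + 2 × 4778.75/3 ≈ 4756; y = 0.00 + 2 × 3823.00/3 ≈ 2549.

(4756, 2549)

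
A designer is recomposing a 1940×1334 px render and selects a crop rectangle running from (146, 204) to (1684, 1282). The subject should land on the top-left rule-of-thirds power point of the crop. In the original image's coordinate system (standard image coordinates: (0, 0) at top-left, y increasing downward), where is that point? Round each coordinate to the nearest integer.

x = 659 px, y = 563 px

Crop width = 1684 − 146 = 1538 px; one third is 512.67 px.
Crop height = 1282 − 204 = 1078 px; one third is 359.33 px.
The top-left point is one-third across and one-third down within the crop:
x = 146 + 1 × 512.67 ≈ 659; y = 204 + 1 × 359.33 ≈ 563.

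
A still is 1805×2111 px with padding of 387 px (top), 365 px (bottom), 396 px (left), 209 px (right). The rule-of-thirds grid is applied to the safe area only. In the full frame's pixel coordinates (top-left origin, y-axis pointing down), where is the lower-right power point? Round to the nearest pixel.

Content width = 1805 − 396 − 209 = 1200 px; content height = 2111 − 387 − 365 = 1359 px.
Lower-right is two-thirds across and two-thirds down within the safe area.
x = 396 + 2 × 1200/3 = 396 + 800.00 ≈ 1196
y = 387 + 2 × 1359/3 = 387 + 906.00 ≈ 1293

x = 1196 px, y = 1293 px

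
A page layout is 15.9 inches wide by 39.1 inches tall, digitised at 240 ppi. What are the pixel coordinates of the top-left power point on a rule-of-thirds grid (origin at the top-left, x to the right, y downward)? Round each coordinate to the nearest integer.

In pixels the canvas is 15.9 × 240 = 3816 wide and 39.1 × 240 = 9384 tall.
The top-left point is one-third across and one-third down:
x = 1 × 3816/3 ≈ 1272; y = 1 × 9384/3 ≈ 3128.

(1272, 3128)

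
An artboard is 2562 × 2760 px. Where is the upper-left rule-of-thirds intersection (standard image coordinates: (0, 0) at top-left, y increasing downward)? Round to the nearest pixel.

The upper-left point sits one-third of the way across and one-third of the way down.
x = 1 × 2562/3 ≈ 854; y = 1 × 2760/3 ≈ 920.

x = 854 px, y = 920 px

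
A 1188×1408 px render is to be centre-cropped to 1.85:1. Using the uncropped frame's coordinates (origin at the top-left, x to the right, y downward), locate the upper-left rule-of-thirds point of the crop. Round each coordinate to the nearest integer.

1188/1408 < 1.85/1, so the 1.85:1 crop keeps the full width 1188 and trims height to 1188 × 1/1.85 = 642.16 px.
Top offset = (1408 − 642.16)/2 = 382.92 px; left offset = 0.
Upper-left is one-third across and one-third down within the crop:
x = 0.00 + 1 × 1188.00/3 ≈ 396; y = 382.92 + 1 × 642.16/3 ≈ 597.

x = 396 px, y = 597 px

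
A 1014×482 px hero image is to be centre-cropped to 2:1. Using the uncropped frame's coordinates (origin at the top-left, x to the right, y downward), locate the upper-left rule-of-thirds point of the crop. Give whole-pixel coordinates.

x = 346 px, y = 161 px

1014/482 > 2/1, so the 2:1 crop keeps the full height 482 and trims width to 482 × 2/1 = 964.00 px.
Left offset = (1014 − 964.00)/2 = 25.00 px; top offset = 0.
Upper-left is one-third across and one-third down within the crop:
x = 25.00 + 1 × 964.00/3 ≈ 346; y = 0.00 + 1 × 482.00/3 ≈ 161.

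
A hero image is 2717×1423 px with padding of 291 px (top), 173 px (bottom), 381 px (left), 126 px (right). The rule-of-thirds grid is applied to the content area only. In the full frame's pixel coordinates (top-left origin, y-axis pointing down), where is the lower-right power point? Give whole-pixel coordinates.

(1854, 930)

Content width = 2717 − 381 − 126 = 2210 px; content height = 1423 − 291 − 173 = 959 px.
Lower-right is two-thirds across and two-thirds down within the content area.
x = 381 + 2 × 2210/3 = 381 + 1473.33 ≈ 1854
y = 291 + 2 × 959/3 = 291 + 639.33 ≈ 930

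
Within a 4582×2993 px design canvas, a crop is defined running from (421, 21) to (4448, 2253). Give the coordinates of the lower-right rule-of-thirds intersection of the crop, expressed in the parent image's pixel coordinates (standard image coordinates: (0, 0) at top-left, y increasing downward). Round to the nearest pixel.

(3106, 1509)

Crop width = 4448 − 421 = 4027 px; one third is 1342.33 px.
Crop height = 2253 − 21 = 2232 px; one third is 744.00 px.
The lower-right point is two-thirds across and two-thirds down within the crop:
x = 421 + 2 × 1342.33 ≈ 3106; y = 21 + 2 × 744.00 ≈ 1509.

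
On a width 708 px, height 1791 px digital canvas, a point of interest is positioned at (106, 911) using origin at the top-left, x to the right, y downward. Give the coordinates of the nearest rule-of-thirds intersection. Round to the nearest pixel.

Third lines: x ∈ {236, 472}, y ∈ {597, 1194}.
106 is closer to x = 236; 911 is closer to y = 1194.
So the nearest intersection is the lower-left power point.

(236, 1194)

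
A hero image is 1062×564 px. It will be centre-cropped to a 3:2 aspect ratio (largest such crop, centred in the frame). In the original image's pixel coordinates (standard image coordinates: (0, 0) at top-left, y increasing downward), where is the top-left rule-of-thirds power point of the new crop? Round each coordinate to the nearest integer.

x = 390 px, y = 188 px

1062/564 > 3/2, so the 3:2 crop keeps the full height 564 and trims width to 564 × 3/2 = 846.00 px.
Left offset = (1062 − 846.00)/2 = 108.00 px; top offset = 0.
Top-left is one-third across and one-third down within the crop:
x = 108.00 + 1 × 846.00/3 ≈ 390; y = 0.00 + 1 × 564.00/3 ≈ 188.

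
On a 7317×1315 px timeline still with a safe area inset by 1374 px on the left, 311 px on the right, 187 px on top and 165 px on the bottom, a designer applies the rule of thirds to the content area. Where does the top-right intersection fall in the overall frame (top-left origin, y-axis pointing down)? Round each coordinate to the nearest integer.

(5129, 508)

Content width = 7317 − 1374 − 311 = 5632 px; content height = 1315 − 187 − 165 = 963 px.
Top-right is two-thirds across and one-third down within the content area.
x = 1374 + 2 × 5632/3 = 1374 + 3754.67 ≈ 5129
y = 187 + 1 × 963/3 = 187 + 321.00 ≈ 508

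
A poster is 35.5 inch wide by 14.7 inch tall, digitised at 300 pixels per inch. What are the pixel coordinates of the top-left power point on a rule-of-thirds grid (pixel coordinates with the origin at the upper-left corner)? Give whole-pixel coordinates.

x = 3550 px, y = 1470 px

In pixels the canvas is 35.5 × 300 = 10650 wide and 14.7 × 300 = 4410 tall.
The top-left point is one-third across and one-third down:
x = 1 × 10650/3 ≈ 3550; y = 1 × 4410/3 ≈ 1470.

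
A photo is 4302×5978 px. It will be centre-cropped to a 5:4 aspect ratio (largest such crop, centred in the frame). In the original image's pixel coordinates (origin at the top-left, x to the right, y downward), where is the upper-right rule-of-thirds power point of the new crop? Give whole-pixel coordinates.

(2868, 2415)

4302/5978 < 5/4, so the 5:4 crop keeps the full width 4302 and trims height to 4302 × 4/5 = 3441.60 px.
Top offset = (5978 − 3441.60)/2 = 1268.20 px; left offset = 0.
Upper-right is two-thirds across and one-third down within the crop:
x = 0.00 + 2 × 4302.00/3 ≈ 2868; y = 1268.20 + 1 × 3441.60/3 ≈ 2415.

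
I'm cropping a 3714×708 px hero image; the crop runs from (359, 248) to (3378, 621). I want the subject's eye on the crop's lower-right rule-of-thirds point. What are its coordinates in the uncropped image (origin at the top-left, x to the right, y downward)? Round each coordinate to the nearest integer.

(2372, 497)

Crop width = 3378 − 359 = 3019 px; one third is 1006.33 px.
Crop height = 621 − 248 = 373 px; one third is 124.33 px.
The lower-right point is two-thirds across and two-thirds down within the crop:
x = 359 + 2 × 1006.33 ≈ 2372; y = 248 + 2 × 124.33 ≈ 497.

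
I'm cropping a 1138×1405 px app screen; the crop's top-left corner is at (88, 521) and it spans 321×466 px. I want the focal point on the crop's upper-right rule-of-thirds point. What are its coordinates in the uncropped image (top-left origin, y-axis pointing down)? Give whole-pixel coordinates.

x = 302 px, y = 676 px

One third of the crop width 321 is 107.00 px.
One third of the crop height 466 is 155.33 px.
The upper-right point is two-thirds across and one-third down within the crop:
x = 88 + 2 × 107.00 ≈ 302; y = 521 + 1 × 155.33 ≈ 676.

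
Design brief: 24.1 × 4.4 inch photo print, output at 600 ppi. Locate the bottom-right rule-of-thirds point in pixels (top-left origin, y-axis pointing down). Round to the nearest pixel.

In pixels the canvas is 24.1 × 600 = 14460 wide and 4.4 × 600 = 2640 tall.
The bottom-right point is two-thirds across and two-thirds down:
x = 2 × 14460/3 ≈ 9640; y = 2 × 2640/3 ≈ 1760.

x = 9640 px, y = 1760 px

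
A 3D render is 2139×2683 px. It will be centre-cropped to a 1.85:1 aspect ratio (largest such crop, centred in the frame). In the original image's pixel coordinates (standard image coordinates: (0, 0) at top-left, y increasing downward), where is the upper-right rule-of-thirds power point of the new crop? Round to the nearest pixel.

(1426, 1149)

2139/2683 < 1.85/1, so the 1.85:1 crop keeps the full width 2139 and trims height to 2139 × 1/1.85 = 1156.22 px.
Top offset = (2683 − 1156.22)/2 = 763.39 px; left offset = 0.
Upper-right is two-thirds across and one-third down within the crop:
x = 0.00 + 2 × 2139.00/3 ≈ 1426; y = 763.39 + 1 × 1156.22/3 ≈ 1149.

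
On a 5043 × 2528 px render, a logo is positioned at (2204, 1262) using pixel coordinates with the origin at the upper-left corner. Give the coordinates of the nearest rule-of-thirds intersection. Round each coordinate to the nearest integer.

Third lines: x ∈ {1681, 3362}, y ∈ {843, 1685}.
2204 is closer to x = 1681; 1262 is closer to y = 843.
So the nearest intersection is the upper-left power point.

x = 1681 px, y = 843 px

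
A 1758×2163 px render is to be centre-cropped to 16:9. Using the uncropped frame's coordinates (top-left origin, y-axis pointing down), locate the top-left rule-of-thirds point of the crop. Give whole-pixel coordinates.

1758/2163 < 16/9, so the 16:9 crop keeps the full width 1758 and trims height to 1758 × 9/16 = 988.88 px.
Top offset = (2163 − 988.88)/2 = 587.06 px; left offset = 0.
Top-left is one-third across and one-third down within the crop:
x = 0.00 + 1 × 1758.00/3 ≈ 586; y = 587.06 + 1 × 988.88/3 ≈ 917.

(586, 917)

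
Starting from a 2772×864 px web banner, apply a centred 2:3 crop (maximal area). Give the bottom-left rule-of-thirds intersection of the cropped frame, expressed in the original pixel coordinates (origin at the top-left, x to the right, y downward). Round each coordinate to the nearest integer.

2772/864 > 2/3, so the 2:3 crop keeps the full height 864 and trims width to 864 × 2/3 = 576.00 px.
Left offset = (2772 − 576.00)/2 = 1098.00 px; top offset = 0.
Bottom-left is one-third across and two-thirds down within the crop:
x = 1098.00 + 1 × 576.00/3 ≈ 1290; y = 0.00 + 2 × 864.00/3 ≈ 576.

x = 1290 px, y = 576 px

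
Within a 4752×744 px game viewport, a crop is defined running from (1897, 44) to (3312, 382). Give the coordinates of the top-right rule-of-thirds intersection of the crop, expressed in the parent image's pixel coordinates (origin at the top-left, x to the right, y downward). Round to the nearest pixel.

x = 2840 px, y = 157 px

Crop width = 3312 − 1897 = 1415 px; one third is 471.67 px.
Crop height = 382 − 44 = 338 px; one third is 112.67 px.
The top-right point is two-thirds across and one-third down within the crop:
x = 1897 + 2 × 471.67 ≈ 2840; y = 44 + 1 × 112.67 ≈ 157.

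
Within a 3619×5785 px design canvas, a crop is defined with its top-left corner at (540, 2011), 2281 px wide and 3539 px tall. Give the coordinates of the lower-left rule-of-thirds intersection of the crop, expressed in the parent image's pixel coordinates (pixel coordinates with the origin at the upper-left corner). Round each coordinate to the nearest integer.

One third of the crop width 2281 is 760.33 px.
One third of the crop height 3539 is 1179.67 px.
The lower-left point is one-third across and two-thirds down within the crop:
x = 540 + 1 × 760.33 ≈ 1300; y = 2011 + 2 × 1179.67 ≈ 4370.

x = 1300 px, y = 4370 px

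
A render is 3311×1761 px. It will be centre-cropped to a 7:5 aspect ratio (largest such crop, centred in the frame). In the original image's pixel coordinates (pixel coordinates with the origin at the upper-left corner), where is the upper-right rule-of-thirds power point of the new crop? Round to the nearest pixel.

3311/1761 > 7/5, so the 7:5 crop keeps the full height 1761 and trims width to 1761 × 7/5 = 2465.40 px.
Left offset = (3311 − 2465.40)/2 = 422.80 px; top offset = 0.
Upper-right is two-thirds across and one-third down within the crop:
x = 422.80 + 2 × 2465.40/3 ≈ 2066; y = 0.00 + 1 × 1761.00/3 ≈ 587.

(2066, 587)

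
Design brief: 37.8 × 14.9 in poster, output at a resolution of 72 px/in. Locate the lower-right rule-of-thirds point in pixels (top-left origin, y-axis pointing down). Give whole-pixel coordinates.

In pixels the canvas is 37.8 × 72 = 2721.6 wide and 14.9 × 72 = 1072.8 tall.
The lower-right point is two-thirds across and two-thirds down:
x = 2 × 2721.6/3 ≈ 1814; y = 2 × 1072.8/3 ≈ 715.

(1814, 715)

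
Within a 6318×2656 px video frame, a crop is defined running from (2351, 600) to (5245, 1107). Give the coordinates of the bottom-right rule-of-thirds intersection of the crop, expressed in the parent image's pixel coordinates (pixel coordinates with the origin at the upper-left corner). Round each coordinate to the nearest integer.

Crop width = 5245 − 2351 = 2894 px; one third is 964.67 px.
Crop height = 1107 − 600 = 507 px; one third is 169.00 px.
The bottom-right point is two-thirds across and two-thirds down within the crop:
x = 2351 + 2 × 964.67 ≈ 4280; y = 600 + 2 × 169.00 ≈ 938.

(4280, 938)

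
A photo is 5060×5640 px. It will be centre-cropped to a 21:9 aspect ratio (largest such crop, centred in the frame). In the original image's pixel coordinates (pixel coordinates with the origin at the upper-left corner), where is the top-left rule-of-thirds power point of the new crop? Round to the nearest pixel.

5060/5640 < 21/9, so the 21:9 crop keeps the full width 5060 and trims height to 5060 × 9/21 = 2168.57 px.
Top offset = (5640 − 2168.57)/2 = 1735.71 px; left offset = 0.
Top-left is one-third across and one-third down within the crop:
x = 0.00 + 1 × 5060.00/3 ≈ 1687; y = 1735.71 + 1 × 2168.57/3 ≈ 2459.

x = 1687 px, y = 2459 px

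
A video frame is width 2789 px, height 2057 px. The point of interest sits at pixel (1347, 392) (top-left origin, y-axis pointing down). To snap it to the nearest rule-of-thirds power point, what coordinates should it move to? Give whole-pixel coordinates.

Third lines: x ∈ {930, 1859}, y ∈ {686, 1371}.
1347 is closer to x = 930; 392 is closer to y = 686.
So the nearest intersection is the upper-left power point.

x = 930 px, y = 686 px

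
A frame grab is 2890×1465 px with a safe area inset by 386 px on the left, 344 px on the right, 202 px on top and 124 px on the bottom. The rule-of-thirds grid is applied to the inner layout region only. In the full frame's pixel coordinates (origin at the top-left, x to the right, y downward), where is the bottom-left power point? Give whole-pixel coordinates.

Content width = 2890 − 386 − 344 = 2160 px; content height = 1465 − 202 − 124 = 1139 px.
Bottom-left is one-third across and two-thirds down within the inner layout region.
x = 386 + 1 × 2160/3 = 386 + 720.00 ≈ 1106
y = 202 + 2 × 1139/3 = 202 + 759.33 ≈ 961

x = 1106 px, y = 961 px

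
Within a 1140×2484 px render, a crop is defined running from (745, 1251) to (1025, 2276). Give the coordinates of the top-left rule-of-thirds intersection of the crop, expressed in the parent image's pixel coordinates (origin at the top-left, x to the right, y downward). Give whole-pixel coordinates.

x = 838 px, y = 1593 px

Crop width = 1025 − 745 = 280 px; one third is 93.33 px.
Crop height = 2276 − 1251 = 1025 px; one third is 341.67 px.
The top-left point is one-third across and one-third down within the crop:
x = 745 + 1 × 93.33 ≈ 838; y = 1251 + 1 × 341.67 ≈ 1593.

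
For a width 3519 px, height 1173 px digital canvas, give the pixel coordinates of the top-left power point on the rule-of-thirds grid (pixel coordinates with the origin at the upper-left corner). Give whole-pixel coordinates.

The top-left point sits one-third of the way across and one-third of the way down.
x = 1 × 3519/3 ≈ 1173; y = 1 × 1173/3 ≈ 391.

(1173, 391)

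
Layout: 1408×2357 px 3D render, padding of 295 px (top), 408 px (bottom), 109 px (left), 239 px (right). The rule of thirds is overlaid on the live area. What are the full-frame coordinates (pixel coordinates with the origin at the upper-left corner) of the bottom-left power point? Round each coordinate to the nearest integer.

Content width = 1408 − 109 − 239 = 1060 px; content height = 2357 − 295 − 408 = 1654 px.
Bottom-left is one-third across and two-thirds down within the live area.
x = 109 + 1 × 1060/3 = 109 + 353.33 ≈ 462
y = 295 + 2 × 1654/3 = 295 + 1102.67 ≈ 1398

x = 462 px, y = 1398 px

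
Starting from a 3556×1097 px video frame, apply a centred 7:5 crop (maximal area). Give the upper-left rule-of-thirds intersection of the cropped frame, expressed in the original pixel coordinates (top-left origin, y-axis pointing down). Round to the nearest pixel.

3556/1097 > 7/5, so the 7:5 crop keeps the full height 1097 and trims width to 1097 × 7/5 = 1535.80 px.
Left offset = (3556 − 1535.80)/2 = 1010.10 px; top offset = 0.
Upper-left is one-third across and one-third down within the crop:
x = 1010.10 + 1 × 1535.80/3 ≈ 1522; y = 0.00 + 1 × 1097.00/3 ≈ 366.

(1522, 366)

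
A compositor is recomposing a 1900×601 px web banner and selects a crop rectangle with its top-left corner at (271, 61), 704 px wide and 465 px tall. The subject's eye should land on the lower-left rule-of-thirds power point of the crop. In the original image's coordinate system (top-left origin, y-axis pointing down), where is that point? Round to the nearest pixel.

(506, 371)

One third of the crop width 704 is 234.67 px.
One third of the crop height 465 is 155.00 px.
The lower-left point is one-third across and two-thirds down within the crop:
x = 271 + 1 × 234.67 ≈ 506; y = 61 + 2 × 155.00 ≈ 371.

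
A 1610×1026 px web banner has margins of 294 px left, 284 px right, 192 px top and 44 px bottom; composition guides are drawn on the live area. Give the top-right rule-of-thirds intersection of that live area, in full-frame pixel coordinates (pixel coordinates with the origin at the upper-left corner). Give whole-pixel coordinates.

(982, 455)

Content width = 1610 − 294 − 284 = 1032 px; content height = 1026 − 192 − 44 = 790 px.
Top-right is two-thirds across and one-third down within the live area.
x = 294 + 2 × 1032/3 = 294 + 688.00 ≈ 982
y = 192 + 1 × 790/3 = 192 + 263.33 ≈ 455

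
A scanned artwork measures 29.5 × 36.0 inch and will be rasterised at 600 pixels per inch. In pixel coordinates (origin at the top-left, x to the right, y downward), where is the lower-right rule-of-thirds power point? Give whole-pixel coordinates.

In pixels the canvas is 29.5 × 600 = 17700 wide and 36.0 × 600 = 21600 tall.
The lower-right point is two-thirds across and two-thirds down:
x = 2 × 17700/3 ≈ 11800; y = 2 × 21600/3 ≈ 14400.

x = 11800 px, y = 14400 px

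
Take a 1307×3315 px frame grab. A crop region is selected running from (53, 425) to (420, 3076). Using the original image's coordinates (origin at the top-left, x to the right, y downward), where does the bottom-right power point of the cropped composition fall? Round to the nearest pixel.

Crop width = 420 − 53 = 367 px; one third is 122.33 px.
Crop height = 3076 − 425 = 2651 px; one third is 883.67 px.
The bottom-right point is two-thirds across and two-thirds down within the crop:
x = 53 + 2 × 122.33 ≈ 298; y = 425 + 2 × 883.67 ≈ 2192.

(298, 2192)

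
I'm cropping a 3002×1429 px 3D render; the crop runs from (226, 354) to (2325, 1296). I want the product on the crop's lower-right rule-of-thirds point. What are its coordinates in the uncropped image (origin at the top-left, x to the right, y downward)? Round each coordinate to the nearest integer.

Crop width = 2325 − 226 = 2099 px; one third is 699.67 px.
Crop height = 1296 − 354 = 942 px; one third is 314.00 px.
The lower-right point is two-thirds across and two-thirds down within the crop:
x = 226 + 2 × 699.67 ≈ 1625; y = 354 + 2 × 314.00 ≈ 982.

(1625, 982)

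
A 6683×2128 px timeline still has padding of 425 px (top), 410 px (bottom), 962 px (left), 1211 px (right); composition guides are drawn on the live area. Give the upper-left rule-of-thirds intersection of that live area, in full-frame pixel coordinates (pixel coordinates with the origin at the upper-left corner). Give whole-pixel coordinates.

x = 2465 px, y = 856 px

Content width = 6683 − 962 − 1211 = 4510 px; content height = 2128 − 425 − 410 = 1293 px.
Upper-left is one-third across and one-third down within the live area.
x = 962 + 1 × 4510/3 = 962 + 1503.33 ≈ 2465
y = 425 + 1 × 1293/3 = 425 + 431.00 ≈ 856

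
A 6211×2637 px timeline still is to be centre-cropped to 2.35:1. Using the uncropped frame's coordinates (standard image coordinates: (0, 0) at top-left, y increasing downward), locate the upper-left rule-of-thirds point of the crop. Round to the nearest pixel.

x = 2073 px, y = 879 px

6211/2637 > 2.35/1, so the 2.35:1 crop keeps the full height 2637 and trims width to 2637 × 2.35/1 = 6196.95 px.
Left offset = (6211 − 6196.95)/2 = 7.03 px; top offset = 0.
Upper-left is one-third across and one-third down within the crop:
x = 7.03 + 1 × 6196.95/3 ≈ 2073; y = 0.00 + 1 × 2637.00/3 ≈ 879.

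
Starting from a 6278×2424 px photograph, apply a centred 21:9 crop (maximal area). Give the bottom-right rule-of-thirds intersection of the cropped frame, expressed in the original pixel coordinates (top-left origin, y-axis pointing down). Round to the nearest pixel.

x = 4082 px, y = 1616 px

6278/2424 > 21/9, so the 21:9 crop keeps the full height 2424 and trims width to 2424 × 21/9 = 5656.00 px.
Left offset = (6278 − 5656.00)/2 = 311.00 px; top offset = 0.
Bottom-right is two-thirds across and two-thirds down within the crop:
x = 311.00 + 2 × 5656.00/3 ≈ 4082; y = 0.00 + 2 × 2424.00/3 ≈ 1616.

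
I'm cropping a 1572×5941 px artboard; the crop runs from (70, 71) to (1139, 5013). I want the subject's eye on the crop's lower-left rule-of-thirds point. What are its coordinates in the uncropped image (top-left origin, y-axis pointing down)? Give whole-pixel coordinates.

(426, 3366)

Crop width = 1139 − 70 = 1069 px; one third is 356.33 px.
Crop height = 5013 − 71 = 4942 px; one third is 1647.33 px.
The lower-left point is one-third across and two-thirds down within the crop:
x = 70 + 1 × 356.33 ≈ 426; y = 71 + 2 × 1647.33 ≈ 3366.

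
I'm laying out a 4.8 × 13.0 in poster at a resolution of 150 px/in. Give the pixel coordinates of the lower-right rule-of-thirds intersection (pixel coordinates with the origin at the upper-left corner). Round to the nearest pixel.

In pixels the canvas is 4.8 × 150 = 720 wide and 13.0 × 150 = 1950 tall.
The lower-right point is two-thirds across and two-thirds down:
x = 2 × 720/3 ≈ 480; y = 2 × 1950/3 ≈ 1300.

x = 480 px, y = 1300 px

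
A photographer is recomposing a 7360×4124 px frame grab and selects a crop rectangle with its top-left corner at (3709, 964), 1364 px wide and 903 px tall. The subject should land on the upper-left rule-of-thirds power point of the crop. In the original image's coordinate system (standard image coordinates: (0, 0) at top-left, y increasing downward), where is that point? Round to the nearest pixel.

One third of the crop width 1364 is 454.67 px.
One third of the crop height 903 is 301.00 px.
The upper-left point is one-third across and one-third down within the crop:
x = 3709 + 1 × 454.67 ≈ 4164; y = 964 + 1 × 301.00 ≈ 1265.

(4164, 1265)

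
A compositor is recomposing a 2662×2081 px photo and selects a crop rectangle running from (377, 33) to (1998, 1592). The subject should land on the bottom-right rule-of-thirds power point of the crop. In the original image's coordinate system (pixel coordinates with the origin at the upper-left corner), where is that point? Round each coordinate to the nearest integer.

Crop width = 1998 − 377 = 1621 px; one third is 540.33 px.
Crop height = 1592 − 33 = 1559 px; one third is 519.67 px.
The bottom-right point is two-thirds across and two-thirds down within the crop:
x = 377 + 2 × 540.33 ≈ 1458; y = 33 + 2 × 519.67 ≈ 1072.

(1458, 1072)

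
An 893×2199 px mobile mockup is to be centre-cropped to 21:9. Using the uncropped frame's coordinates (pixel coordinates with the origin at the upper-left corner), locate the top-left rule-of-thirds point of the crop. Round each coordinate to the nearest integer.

x = 298 px, y = 1036 px

893/2199 < 21/9, so the 21:9 crop keeps the full width 893 and trims height to 893 × 9/21 = 382.71 px.
Top offset = (2199 − 382.71)/2 = 908.14 px; left offset = 0.
Top-left is one-third across and one-third down within the crop:
x = 0.00 + 1 × 893.00/3 ≈ 298; y = 908.14 + 1 × 382.71/3 ≈ 1036.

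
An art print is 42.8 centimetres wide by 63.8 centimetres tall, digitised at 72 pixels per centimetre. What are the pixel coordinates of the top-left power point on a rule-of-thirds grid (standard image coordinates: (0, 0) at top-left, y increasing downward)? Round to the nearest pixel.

x = 1027 px, y = 1531 px

In pixels the canvas is 42.8 × 72 = 3081.6 wide and 63.8 × 72 = 4593.6 tall.
The top-left point is one-third across and one-third down:
x = 1 × 3081.6/3 ≈ 1027; y = 1 × 4593.6/3 ≈ 1531.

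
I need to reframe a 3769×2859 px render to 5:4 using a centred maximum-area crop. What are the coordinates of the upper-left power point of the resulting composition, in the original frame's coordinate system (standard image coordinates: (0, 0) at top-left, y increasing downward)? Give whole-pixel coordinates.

(1289, 953)

3769/2859 > 5/4, so the 5:4 crop keeps the full height 2859 and trims width to 2859 × 5/4 = 3573.75 px.
Left offset = (3769 − 3573.75)/2 = 97.62 px; top offset = 0.
Upper-left is one-third across and one-third down within the crop:
x = 97.62 + 1 × 3573.75/3 ≈ 1289; y = 0.00 + 1 × 2859.00/3 ≈ 953.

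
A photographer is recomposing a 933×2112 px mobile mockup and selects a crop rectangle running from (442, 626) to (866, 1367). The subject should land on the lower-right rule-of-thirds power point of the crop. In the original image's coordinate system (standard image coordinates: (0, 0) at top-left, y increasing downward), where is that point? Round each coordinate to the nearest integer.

x = 725 px, y = 1120 px

Crop width = 866 − 442 = 424 px; one third is 141.33 px.
Crop height = 1367 − 626 = 741 px; one third is 247.00 px.
The lower-right point is two-thirds across and two-thirds down within the crop:
x = 442 + 2 × 141.33 ≈ 725; y = 626 + 2 × 247.00 ≈ 1120.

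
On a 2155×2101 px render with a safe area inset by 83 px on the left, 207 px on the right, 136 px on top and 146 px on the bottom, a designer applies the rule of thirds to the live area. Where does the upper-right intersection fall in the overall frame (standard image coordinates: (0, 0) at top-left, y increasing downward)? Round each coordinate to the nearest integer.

Content width = 2155 − 83 − 207 = 1865 px; content height = 2101 − 136 − 146 = 1819 px.
Upper-right is two-thirds across and one-third down within the live area.
x = 83 + 2 × 1865/3 = 83 + 1243.33 ≈ 1326
y = 136 + 1 × 1819/3 = 136 + 606.33 ≈ 742

(1326, 742)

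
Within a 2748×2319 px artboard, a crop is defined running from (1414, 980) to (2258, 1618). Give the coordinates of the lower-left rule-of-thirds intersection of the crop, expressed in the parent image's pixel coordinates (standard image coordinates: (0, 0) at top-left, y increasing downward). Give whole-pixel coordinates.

x = 1695 px, y = 1405 px

Crop width = 2258 − 1414 = 844 px; one third is 281.33 px.
Crop height = 1618 − 980 = 638 px; one third is 212.67 px.
The lower-left point is one-third across and two-thirds down within the crop:
x = 1414 + 1 × 281.33 ≈ 1695; y = 980 + 2 × 212.67 ≈ 1405.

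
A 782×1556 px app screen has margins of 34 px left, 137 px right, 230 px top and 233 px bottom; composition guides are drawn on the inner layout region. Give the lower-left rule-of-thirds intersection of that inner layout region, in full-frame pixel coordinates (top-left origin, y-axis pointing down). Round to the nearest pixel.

(238, 959)

Content width = 782 − 34 − 137 = 611 px; content height = 1556 − 230 − 233 = 1093 px.
Lower-left is one-third across and two-thirds down within the inner layout region.
x = 34 + 1 × 611/3 = 34 + 203.67 ≈ 238
y = 230 + 2 × 1093/3 = 230 + 728.67 ≈ 959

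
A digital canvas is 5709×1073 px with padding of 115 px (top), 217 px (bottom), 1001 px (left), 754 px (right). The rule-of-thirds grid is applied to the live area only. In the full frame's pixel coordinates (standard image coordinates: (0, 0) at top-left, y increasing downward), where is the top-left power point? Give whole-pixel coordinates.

(2319, 362)

Content width = 5709 − 1001 − 754 = 3954 px; content height = 1073 − 115 − 217 = 741 px.
Top-left is one-third across and one-third down within the live area.
x = 1001 + 1 × 3954/3 = 1001 + 1318.00 ≈ 2319
y = 115 + 1 × 741/3 = 115 + 247.00 ≈ 362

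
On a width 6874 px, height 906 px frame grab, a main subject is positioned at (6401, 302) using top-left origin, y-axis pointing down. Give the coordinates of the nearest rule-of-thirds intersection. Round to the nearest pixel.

(4583, 302)

Third lines: x ∈ {2291, 4583}, y ∈ {302, 604}.
6401 is closer to x = 4583; 302 is closer to y = 302.
So the nearest intersection is the upper-right power point.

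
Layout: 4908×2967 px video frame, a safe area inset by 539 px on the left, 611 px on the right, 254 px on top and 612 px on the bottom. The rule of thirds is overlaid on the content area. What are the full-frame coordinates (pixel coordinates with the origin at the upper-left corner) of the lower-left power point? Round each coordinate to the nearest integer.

x = 1792 px, y = 1655 px

Content width = 4908 − 539 − 611 = 3758 px; content height = 2967 − 254 − 612 = 2101 px.
Lower-left is one-third across and two-thirds down within the content area.
x = 539 + 1 × 3758/3 = 539 + 1252.67 ≈ 1792
y = 254 + 2 × 2101/3 = 254 + 1400.67 ≈ 1655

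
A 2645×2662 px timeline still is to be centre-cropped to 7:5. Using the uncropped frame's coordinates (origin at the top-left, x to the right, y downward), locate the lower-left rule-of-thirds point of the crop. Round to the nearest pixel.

x = 882 px, y = 1646 px

2645/2662 < 7/5, so the 7:5 crop keeps the full width 2645 and trims height to 2645 × 5/7 = 1889.29 px.
Top offset = (2662 − 1889.29)/2 = 386.36 px; left offset = 0.
Lower-left is one-third across and two-thirds down within the crop:
x = 0.00 + 1 × 2645.00/3 ≈ 882; y = 386.36 + 2 × 1889.29/3 ≈ 1646.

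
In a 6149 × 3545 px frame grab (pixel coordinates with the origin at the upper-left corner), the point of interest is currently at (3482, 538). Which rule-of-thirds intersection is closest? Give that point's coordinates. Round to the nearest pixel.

Third lines: x ∈ {2050, 4099}, y ∈ {1182, 2363}.
3482 is closer to x = 4099; 538 is closer to y = 1182.
So the nearest intersection is the upper-right power point.

x = 4099 px, y = 1182 px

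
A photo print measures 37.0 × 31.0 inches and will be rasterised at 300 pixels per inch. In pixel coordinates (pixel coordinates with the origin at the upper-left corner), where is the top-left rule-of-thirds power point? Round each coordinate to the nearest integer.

In pixels the canvas is 37.0 × 300 = 11100 wide and 31.0 × 300 = 9300 tall.
The top-left point is one-third across and one-third down:
x = 1 × 11100/3 ≈ 3700; y = 1 × 9300/3 ≈ 3100.

(3700, 3100)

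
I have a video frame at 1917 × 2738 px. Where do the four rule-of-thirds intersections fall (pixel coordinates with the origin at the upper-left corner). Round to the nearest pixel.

One third of 1917 is 639; one third of 2738 is 912.67.
Vertical third lines at x = 639 and x = 1278; horizontal third lines at y = 913 and y = 1825.

(639, 913), (1278, 913), (639, 1825), (1278, 1825)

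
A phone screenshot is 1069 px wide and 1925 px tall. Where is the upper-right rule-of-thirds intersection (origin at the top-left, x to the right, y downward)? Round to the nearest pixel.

The upper-right point sits two-thirds of the way across and one-third of the way down.
x = 2 × 1069/3 ≈ 713; y = 1 × 1925/3 ≈ 642.

(713, 642)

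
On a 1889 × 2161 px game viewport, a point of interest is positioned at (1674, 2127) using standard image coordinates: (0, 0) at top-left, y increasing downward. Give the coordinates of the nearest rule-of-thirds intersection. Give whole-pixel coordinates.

(1259, 1441)

Third lines: x ∈ {630, 1259}, y ∈ {720, 1441}.
1674 is closer to x = 1259; 2127 is closer to y = 1441.
So the nearest intersection is the lower-right power point.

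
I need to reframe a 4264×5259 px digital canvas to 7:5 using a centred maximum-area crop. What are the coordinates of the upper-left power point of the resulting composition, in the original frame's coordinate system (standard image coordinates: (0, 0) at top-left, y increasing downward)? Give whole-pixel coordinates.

(1421, 2122)

4264/5259 < 7/5, so the 7:5 crop keeps the full width 4264 and trims height to 4264 × 5/7 = 3045.71 px.
Top offset = (5259 − 3045.71)/2 = 1106.64 px; left offset = 0.
Upper-left is one-third across and one-third down within the crop:
x = 0.00 + 1 × 4264.00/3 ≈ 1421; y = 1106.64 + 1 × 3045.71/3 ≈ 2122.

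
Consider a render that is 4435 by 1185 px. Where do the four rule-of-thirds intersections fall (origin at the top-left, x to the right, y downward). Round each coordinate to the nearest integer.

(1478, 395), (2957, 395), (1478, 790), (2957, 790)

One third of 4435 is 1478.33; one third of 1185 is 395.
Vertical third lines at x = 1478 and x = 2957; horizontal third lines at y = 395 and y = 790.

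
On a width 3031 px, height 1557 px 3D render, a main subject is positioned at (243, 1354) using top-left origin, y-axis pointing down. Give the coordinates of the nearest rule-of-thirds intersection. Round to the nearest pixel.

(1010, 1038)

Third lines: x ∈ {1010, 2021}, y ∈ {519, 1038}.
243 is closer to x = 1010; 1354 is closer to y = 1038.
So the nearest intersection is the lower-left power point.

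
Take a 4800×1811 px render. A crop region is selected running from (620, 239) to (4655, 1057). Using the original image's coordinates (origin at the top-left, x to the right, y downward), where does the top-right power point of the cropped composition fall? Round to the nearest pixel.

(3310, 512)

Crop width = 4655 − 620 = 4035 px; one third is 1345.00 px.
Crop height = 1057 − 239 = 818 px; one third is 272.67 px.
The top-right point is two-thirds across and one-third down within the crop:
x = 620 + 2 × 1345.00 ≈ 3310; y = 239 + 1 × 272.67 ≈ 512.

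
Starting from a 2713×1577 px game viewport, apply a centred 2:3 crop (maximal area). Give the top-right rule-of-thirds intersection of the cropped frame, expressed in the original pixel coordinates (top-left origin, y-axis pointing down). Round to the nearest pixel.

2713/1577 > 2/3, so the 2:3 crop keeps the full height 1577 and trims width to 1577 × 2/3 = 1051.33 px.
Left offset = (2713 − 1051.33)/2 = 830.83 px; top offset = 0.
Top-right is two-thirds across and one-third down within the crop:
x = 830.83 + 2 × 1051.33/3 ≈ 1532; y = 0.00 + 1 × 1577.00/3 ≈ 526.

x = 1532 px, y = 526 px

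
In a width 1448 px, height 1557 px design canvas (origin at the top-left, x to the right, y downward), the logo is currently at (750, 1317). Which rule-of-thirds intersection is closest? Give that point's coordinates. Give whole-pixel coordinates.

Third lines: x ∈ {483, 965}, y ∈ {519, 1038}.
750 is closer to x = 965; 1317 is closer to y = 1038.
So the nearest intersection is the lower-right power point.

(965, 1038)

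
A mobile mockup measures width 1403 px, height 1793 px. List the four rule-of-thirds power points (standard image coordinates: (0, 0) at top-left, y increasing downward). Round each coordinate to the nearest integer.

(468, 598), (935, 598), (468, 1195), (935, 1195)

One third of 1403 is 467.67; one third of 1793 is 597.67.
Vertical third lines at x = 468 and x = 935; horizontal third lines at y = 598 and y = 1195.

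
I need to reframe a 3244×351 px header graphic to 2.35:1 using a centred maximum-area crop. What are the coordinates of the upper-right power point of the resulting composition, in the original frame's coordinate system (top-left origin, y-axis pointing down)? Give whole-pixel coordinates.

(1759, 117)

3244/351 > 2.35/1, so the 2.35:1 crop keeps the full height 351 and trims width to 351 × 2.35/1 = 824.85 px.
Left offset = (3244 − 824.85)/2 = 1209.58 px; top offset = 0.
Upper-right is two-thirds across and one-third down within the crop:
x = 1209.58 + 2 × 824.85/3 ≈ 1759; y = 0.00 + 1 × 351.00/3 ≈ 117.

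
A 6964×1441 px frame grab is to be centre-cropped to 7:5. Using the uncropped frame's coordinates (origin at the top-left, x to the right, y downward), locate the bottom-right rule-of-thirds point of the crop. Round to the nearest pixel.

6964/1441 > 7/5, so the 7:5 crop keeps the full height 1441 and trims width to 1441 × 7/5 = 2017.40 px.
Left offset = (6964 − 2017.40)/2 = 2473.30 px; top offset = 0.
Bottom-right is two-thirds across and two-thirds down within the crop:
x = 2473.30 + 2 × 2017.40/3 ≈ 3818; y = 0.00 + 2 × 1441.00/3 ≈ 961.

x = 3818 px, y = 961 px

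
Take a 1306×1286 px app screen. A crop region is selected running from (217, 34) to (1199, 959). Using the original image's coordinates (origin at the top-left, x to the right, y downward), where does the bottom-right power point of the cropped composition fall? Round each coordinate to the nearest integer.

x = 872 px, y = 651 px

Crop width = 1199 − 217 = 982 px; one third is 327.33 px.
Crop height = 959 − 34 = 925 px; one third is 308.33 px.
The bottom-right point is two-thirds across and two-thirds down within the crop:
x = 217 + 2 × 327.33 ≈ 872; y = 34 + 2 × 308.33 ≈ 651.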